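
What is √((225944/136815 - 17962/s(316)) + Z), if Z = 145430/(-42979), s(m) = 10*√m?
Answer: √(-1495252768459411504896360 - 9812774561941036967473710*√79)/929067157830 ≈ 10.138*I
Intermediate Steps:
Z = -145430/42979 (Z = 145430*(-1/42979) = -145430/42979 ≈ -3.3837)
√((225944/136815 - 17962/s(316)) + Z) = √((225944/136815 - 17962*√79/1580) - 145430/42979) = √((225944/136815 - 8981*√79/790) - 145430/42979) = √(-10186158274/5880171885 - 8981*√79/790)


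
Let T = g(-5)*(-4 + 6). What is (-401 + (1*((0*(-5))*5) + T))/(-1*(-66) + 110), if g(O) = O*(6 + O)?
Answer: -411/176 ≈ -2.3352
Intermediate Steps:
T = -10 (T = (-5*(6 - 5))*(-4 + 6) = -5*1*2 = -5*2 = -10)
(-401 + (1*((0*(-5))*5) + T))/(-1*(-66) + 110) = (-401 + (1*((0*(-5))*5) - 10))/(-1*(-66) + 110) = (-401 + (1*(0*5) - 10))/(66 + 110) = (-401 + (1*0 - 10))/176 = (-401 + (0 - 10))*(1/176) = (-401 - 10)*(1/176) = -411*1/176 = -411/176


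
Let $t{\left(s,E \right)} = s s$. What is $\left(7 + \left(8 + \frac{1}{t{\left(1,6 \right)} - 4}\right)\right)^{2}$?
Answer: $\frac{1936}{9} \approx 215.11$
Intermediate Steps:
$t{\left(s,E \right)} = s^{2}$
$\left(7 + \left(8 + \frac{1}{t{\left(1,6 \right)} - 4}\right)\right)^{2} = \left(7 + \left(8 + \frac{1}{1^{2} - 4}\right)\right)^{2} = \left(7 + \left(8 + \frac{1}{1 - 4}\right)\right)^{2} = \left(7 + \left(8 + \frac{1}{-3}\right)\right)^{2} = \left(7 + \left(8 - \frac{1}{3}\right)\right)^{2} = \left(7 + \frac{23}{3}\right)^{2} = \left(\frac{44}{3}\right)^{2} = \frac{1936}{9}$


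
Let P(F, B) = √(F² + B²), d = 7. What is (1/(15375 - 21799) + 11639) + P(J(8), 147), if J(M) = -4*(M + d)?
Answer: 74768935/6424 + 3*√2801 ≈ 11798.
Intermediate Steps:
J(M) = -28 - 4*M (J(M) = -4*(M + 7) = -4*(7 + M) = -28 - 4*M)
P(F, B) = √(B² + F²)
(1/(15375 - 21799) + 11639) + P(J(8), 147) = (1/(15375 - 21799) + 11639) + √(147² + (-28 - 4*8)²) = (1/(-6424) + 11639) + √(21609 + (-28 - 32)²) = (-1/6424 + 11639) + √(21609 + (-60)²) = 74768935/6424 + √(21609 + 3600) = 74768935/6424 + √25209 = 74768935/6424 + 3*√2801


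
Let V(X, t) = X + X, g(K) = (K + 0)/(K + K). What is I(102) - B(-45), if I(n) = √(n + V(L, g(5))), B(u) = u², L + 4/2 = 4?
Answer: -2025 + √106 ≈ -2014.7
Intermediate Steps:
L = 2 (L = -2 + 4 = 2)
g(K) = ½ (g(K) = K/((2*K)) = K*(1/(2*K)) = ½)
V(X, t) = 2*X
I(n) = √(4 + n) (I(n) = √(n + 2*2) = √(n + 4) = √(4 + n))
I(102) - B(-45) = √(4 + 102) - 1*(-45)² = √106 - 1*2025 = √106 - 2025 = -2025 + √106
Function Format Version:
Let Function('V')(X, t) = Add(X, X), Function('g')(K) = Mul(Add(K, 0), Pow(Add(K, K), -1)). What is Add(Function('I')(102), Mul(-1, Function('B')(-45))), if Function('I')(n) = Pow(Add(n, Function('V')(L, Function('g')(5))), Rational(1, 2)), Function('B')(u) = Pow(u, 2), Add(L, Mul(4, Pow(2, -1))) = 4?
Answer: Add(-2025, Pow(106, Rational(1, 2))) ≈ -2014.7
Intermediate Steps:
L = 2 (L = Add(-2, 4) = 2)
Function('g')(K) = Rational(1, 2) (Function('g')(K) = Mul(K, Pow(Mul(2, K), -1)) = Mul(K, Mul(Rational(1, 2), Pow(K, -1))) = Rational(1, 2))
Function('V')(X, t) = Mul(2, X)
Function('I')(n) = Pow(Add(4, n), Rational(1, 2)) (Function('I')(n) = Pow(Add(n, Mul(2, 2)), Rational(1, 2)) = Pow(Add(n, 4), Rational(1, 2)) = Pow(Add(4, n), Rational(1, 2)))
Add(Function('I')(102), Mul(-1, Function('B')(-45))) = Add(Pow(Add(4, 102), Rational(1, 2)), Mul(-1, Pow(-45, 2))) = Add(Pow(106, Rational(1, 2)), Mul(-1, 2025)) = Add(Pow(106, Rational(1, 2)), -2025) = Add(-2025, Pow(106, Rational(1, 2)))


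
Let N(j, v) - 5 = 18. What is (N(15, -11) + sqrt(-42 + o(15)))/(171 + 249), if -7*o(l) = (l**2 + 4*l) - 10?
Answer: 23/420 + I*sqrt(3983)/2940 ≈ 0.054762 + 0.021466*I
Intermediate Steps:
N(j, v) = 23 (N(j, v) = 5 + 18 = 23)
o(l) = 10/7 - 4*l/7 - l**2/7 (o(l) = -((l**2 + 4*l) - 10)/7 = -(-10 + l**2 + 4*l)/7 = 10/7 - 4*l/7 - l**2/7)
(N(15, -11) + sqrt(-42 + o(15)))/(171 + 249) = (23 + sqrt(-42 + (10/7 - 4/7*15 - 1/7*15**2)))/(171 + 249) = (23 + sqrt(-42 + (10/7 - 60/7 - 1/7*225)))/420 = (23 + sqrt(-42 + (10/7 - 60/7 - 225/7)))*(1/420) = (23 + sqrt(-42 - 275/7))*(1/420) = (23 + sqrt(-569/7))*(1/420) = (23 + I*sqrt(3983)/7)*(1/420) = 23/420 + I*sqrt(3983)/2940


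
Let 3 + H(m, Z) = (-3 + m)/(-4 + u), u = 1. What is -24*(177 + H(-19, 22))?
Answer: -4352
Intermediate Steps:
H(m, Z) = -2 - m/3 (H(m, Z) = -3 + (-3 + m)/(-4 + 1) = -3 + (-3 + m)/(-3) = -3 + (-3 + m)*(-1/3) = -3 + (1 - m/3) = -2 - m/3)
-24*(177 + H(-19, 22)) = -24*(177 + (-2 - 1/3*(-19))) = -24*(177 + (-2 + 19/3)) = -24*(177 + 13/3) = -24*544/3 = -4352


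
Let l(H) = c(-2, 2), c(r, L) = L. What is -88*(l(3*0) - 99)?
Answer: 8536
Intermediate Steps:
l(H) = 2
-88*(l(3*0) - 99) = -88*(2 - 99) = -88*(-97) = 8536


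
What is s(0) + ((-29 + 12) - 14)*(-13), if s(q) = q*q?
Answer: 403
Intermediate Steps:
s(q) = q**2
s(0) + ((-29 + 12) - 14)*(-13) = 0**2 + ((-29 + 12) - 14)*(-13) = 0 + (-17 - 14)*(-13) = 0 - 31*(-13) = 0 + 403 = 403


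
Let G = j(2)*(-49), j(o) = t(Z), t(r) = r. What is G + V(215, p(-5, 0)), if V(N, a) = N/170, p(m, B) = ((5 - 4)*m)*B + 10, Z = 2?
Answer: -3289/34 ≈ -96.735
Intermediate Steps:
j(o) = 2
p(m, B) = 10 + B*m (p(m, B) = (1*m)*B + 10 = m*B + 10 = B*m + 10 = 10 + B*m)
V(N, a) = N/170 (V(N, a) = N*(1/170) = N/170)
G = -98 (G = 2*(-49) = -98)
G + V(215, p(-5, 0)) = -98 + (1/170)*215 = -98 + 43/34 = -3289/34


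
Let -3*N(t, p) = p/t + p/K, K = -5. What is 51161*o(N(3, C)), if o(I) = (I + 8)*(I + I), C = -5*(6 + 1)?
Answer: 123195688/81 ≈ 1.5209e+6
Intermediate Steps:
C = -35 (C = -5*7 = -35)
N(t, p) = p/15 - p/(3*t) (N(t, p) = -(p/t + p/(-5))/3 = -(p/t + p*(-1/5))/3 = -(p/t - p/5)/3 = -(-p/5 + p/t)/3 = p/15 - p/(3*t))
o(I) = 2*I*(8 + I) (o(I) = (8 + I)*(2*I) = 2*I*(8 + I))
51161*o(N(3, C)) = 51161*(2*((1/15)*(-35)*(-5 + 3)/3)*(8 + (1/15)*(-35)*(-5 + 3)/3)) = 51161*(2*((1/15)*(-35)*(1/3)*(-2))*(8 + (1/15)*(-35)*(1/3)*(-2))) = 51161*(2*(14/9)*(8 + 14/9)) = 51161*(2*(14/9)*(86/9)) = 51161*(2408/81) = 123195688/81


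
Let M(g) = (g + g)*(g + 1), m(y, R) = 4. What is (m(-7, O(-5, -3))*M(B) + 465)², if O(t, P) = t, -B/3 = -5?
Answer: 5688225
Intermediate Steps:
B = 15 (B = -3*(-5) = 15)
M(g) = 2*g*(1 + g) (M(g) = (2*g)*(1 + g) = 2*g*(1 + g))
(m(-7, O(-5, -3))*M(B) + 465)² = (4*(2*15*(1 + 15)) + 465)² = (4*(2*15*16) + 465)² = (4*480 + 465)² = (1920 + 465)² = 2385² = 5688225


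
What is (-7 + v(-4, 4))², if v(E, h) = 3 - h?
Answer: 64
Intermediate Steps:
(-7 + v(-4, 4))² = (-7 + (3 - 1*4))² = (-7 + (3 - 4))² = (-7 - 1)² = (-8)² = 64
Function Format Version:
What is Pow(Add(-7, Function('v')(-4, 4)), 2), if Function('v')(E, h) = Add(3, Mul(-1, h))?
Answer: 64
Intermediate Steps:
Pow(Add(-7, Function('v')(-4, 4)), 2) = Pow(Add(-7, Add(3, Mul(-1, 4))), 2) = Pow(Add(-7, Add(3, -4)), 2) = Pow(Add(-7, -1), 2) = Pow(-8, 2) = 64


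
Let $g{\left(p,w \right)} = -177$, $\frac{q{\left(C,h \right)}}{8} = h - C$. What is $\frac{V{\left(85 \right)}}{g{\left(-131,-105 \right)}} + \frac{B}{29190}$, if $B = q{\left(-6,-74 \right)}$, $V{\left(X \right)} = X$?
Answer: $- \frac{143191}{287035} \approx -0.49886$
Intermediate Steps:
$q{\left(C,h \right)} = - 8 C + 8 h$ ($q{\left(C,h \right)} = 8 \left(h - C\right) = - 8 C + 8 h$)
$B = -544$ ($B = \left(-8\right) \left(-6\right) + 8 \left(-74\right) = 48 - 592 = -544$)
$\frac{V{\left(85 \right)}}{g{\left(-131,-105 \right)}} + \frac{B}{29190} = \frac{85}{-177} - \frac{544}{29190} = 85 \left(- \frac{1}{177}\right) - \frac{272}{14595} = - \frac{85}{177} - \frac{272}{14595} = - \frac{143191}{287035}$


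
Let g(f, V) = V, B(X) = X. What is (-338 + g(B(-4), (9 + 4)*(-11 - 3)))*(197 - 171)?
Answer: -13520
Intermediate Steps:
(-338 + g(B(-4), (9 + 4)*(-11 - 3)))*(197 - 171) = (-338 + (9 + 4)*(-11 - 3))*(197 - 171) = (-338 + 13*(-14))*26 = (-338 - 182)*26 = -520*26 = -13520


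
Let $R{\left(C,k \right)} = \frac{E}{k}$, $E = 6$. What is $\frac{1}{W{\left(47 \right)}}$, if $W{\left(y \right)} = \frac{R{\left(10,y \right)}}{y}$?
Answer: $\frac{2209}{6} \approx 368.17$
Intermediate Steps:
$R{\left(C,k \right)} = \frac{6}{k}$
$W{\left(y \right)} = \frac{6}{y^{2}}$ ($W{\left(y \right)} = \frac{6 \frac{1}{y}}{y} = \frac{6}{y^{2}}$)
$\frac{1}{W{\left(47 \right)}} = \frac{1}{6 \cdot \frac{1}{2209}} = \frac{1}{\frac{6}{2209}} = \frac{2209}{6}$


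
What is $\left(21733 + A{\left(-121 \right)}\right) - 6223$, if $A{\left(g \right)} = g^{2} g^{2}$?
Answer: $214374391$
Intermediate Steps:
$A{\left(g \right)} = g^{4}$
$\left(21733 + A{\left(-121 \right)}\right) - 6223 = \left(21733 + \left(-121\right)^{4}\right) - 6223 = \left(21733 + 214358881\right) - 6223 = 214380614 - 6223 = 214374391$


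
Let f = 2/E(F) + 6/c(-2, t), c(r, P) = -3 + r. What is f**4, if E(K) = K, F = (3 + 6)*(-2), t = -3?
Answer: 12117361/4100625 ≈ 2.9550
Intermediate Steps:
F = -18 (F = 9*(-2) = -18)
f = -59/45 (f = 2/(-18) + 6/(-3 - 2) = 2*(-1/18) + 6/(-5) = -1/9 + 6*(-1/5) = -1/9 - 6/5 = -59/45 ≈ -1.3111)
f**4 = (-59/45)**4 = 12117361/4100625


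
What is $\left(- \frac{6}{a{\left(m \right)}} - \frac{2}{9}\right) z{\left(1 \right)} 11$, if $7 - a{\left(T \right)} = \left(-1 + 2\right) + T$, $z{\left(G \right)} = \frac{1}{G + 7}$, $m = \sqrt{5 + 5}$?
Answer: $- \frac{517}{234} - \frac{33 \sqrt{10}}{104} \approx -3.2128$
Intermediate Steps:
$m = \sqrt{10} \approx 3.1623$
$z{\left(G \right)} = \frac{1}{7 + G}$
$a{\left(T \right)} = 6 - T$ ($a{\left(T \right)} = 7 - \left(\left(-1 + 2\right) + T\right) = 7 - \left(1 + T\right) = 6 - T$)
$\left(- \frac{6}{a{\left(m \right)}} - \frac{2}{9}\right) z{\left(1 \right)} 11 = \frac{- \frac{6}{6 - \sqrt{10}} - \frac{2}{9}}{7 + 1} \cdot 11 = \frac{- \frac{6}{6 - \sqrt{10}} - \frac{2}{9}}{8} \cdot 11 = \left(- \frac{6}{6 - \sqrt{10}} - \frac{2}{9}\right) \frac{1}{8} \cdot 11 = \left(- \frac{2}{9} - \frac{6}{6 - \sqrt{10}}\right) \frac{1}{8} \cdot 11 = \left(- \frac{1}{36} - \frac{3}{4 \left(6 - \sqrt{10}\right)}\right) 11 = - \frac{11}{36} - \frac{33}{4 \left(6 - \sqrt{10}\right)}$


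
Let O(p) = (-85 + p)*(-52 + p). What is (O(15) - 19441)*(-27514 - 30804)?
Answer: 982716618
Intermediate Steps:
(O(15) - 19441)*(-27514 - 30804) = ((4420 + 15² - 137*15) - 19441)*(-27514 - 30804) = ((4420 + 225 - 2055) - 19441)*(-58318) = (2590 - 19441)*(-58318) = -16851*(-58318) = 982716618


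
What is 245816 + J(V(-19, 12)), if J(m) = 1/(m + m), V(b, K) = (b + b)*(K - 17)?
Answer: 93410081/380 ≈ 2.4582e+5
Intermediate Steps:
V(b, K) = 2*b*(-17 + K) (V(b, K) = (2*b)*(-17 + K) = 2*b*(-17 + K))
J(m) = 1/(2*m)
245816 + J(V(-19, 12)) = 245816 + 1/(2*((2*(-19)*(-17 + 12)))) = 245816 + 1/(2*((2*(-19)*(-5)))) = 245816 + (½)/190 = 245816 + (½)*(1/190) = 245816 + 1/380 = 93410081/380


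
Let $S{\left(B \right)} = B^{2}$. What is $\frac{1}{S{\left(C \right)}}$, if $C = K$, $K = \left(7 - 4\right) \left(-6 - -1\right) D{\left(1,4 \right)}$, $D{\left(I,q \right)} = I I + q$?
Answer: $\frac{1}{5625} \approx 0.00017778$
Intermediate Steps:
$D{\left(I,q \right)} = q + I^{2}$ ($D{\left(I,q \right)} = I^{2} + q = q + I^{2}$)
$K = -75$ ($K = \left(7 - 4\right) \left(-6 - -1\right) \left(4 + 1^{2}\right) = 3 \left(-6 + 1\right) \left(4 + 1\right) = 3 \left(-5\right) 5 = \left(-15\right) 5 = -75$)
$C = -75$
$\frac{1}{S{\left(C \right)}} = \frac{1}{\left(-75\right)^{2}} = \frac{1}{5625}$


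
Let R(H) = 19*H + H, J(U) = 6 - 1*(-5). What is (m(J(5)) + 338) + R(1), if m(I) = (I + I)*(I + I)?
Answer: 842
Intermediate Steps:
J(U) = 11 (J(U) = 6 + 5 = 11)
m(I) = 4*I² (m(I) = (2*I)*(2*I) = 4*I²)
R(H) = 20*H
(m(J(5)) + 338) + R(1) = (4*11² + 338) + 20*1 = (4*121 + 338) + 20 = (484 + 338) + 20 = 822 + 20 = 842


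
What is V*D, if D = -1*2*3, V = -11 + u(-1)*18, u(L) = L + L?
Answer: 282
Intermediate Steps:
u(L) = 2*L
V = -47 (V = -11 + (2*(-1))*18 = -11 - 2*18 = -11 - 36 = -47)
D = -6 (D = -2*3 = -6)
V*D = -47*(-6) = 282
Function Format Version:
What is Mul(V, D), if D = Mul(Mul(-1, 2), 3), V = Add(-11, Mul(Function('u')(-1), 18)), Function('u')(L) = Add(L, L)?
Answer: 282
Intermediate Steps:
Function('u')(L) = Mul(2, L)
V = -47 (V = Add(-11, Mul(Mul(2, -1), 18)) = Add(-11, Mul(-2, 18)) = Add(-11, -36) = -47)
D = -6 (D = Mul(-2, 3) = -6)
Mul(V, D) = Mul(-47, -6) = 282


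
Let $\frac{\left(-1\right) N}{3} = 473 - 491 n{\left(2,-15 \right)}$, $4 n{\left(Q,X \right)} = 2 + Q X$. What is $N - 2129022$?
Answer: $-2140752$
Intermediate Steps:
$n{\left(Q,X \right)} = \frac{1}{2} + \frac{Q X}{4}$ ($n{\left(Q,X \right)} = \frac{2 + Q X}{4} = \frac{1}{2} + \frac{Q X}{4}$)
$N = -11730$ ($N = - 3 \left(473 - 491 \left(\frac{1}{2} + \frac{1}{4} \cdot 2 \left(-15\right)\right)\right) = - 3 \left(473 - 491 \left(\frac{1}{2} - \frac{15}{2}\right)\right) = - 3 \left(473 - -3437\right) = - 3 \left(473 + 3437\right) = \left(-3\right) 3910 = -11730$)
$N - 2129022 = -11730 - 2129022 = -2140752$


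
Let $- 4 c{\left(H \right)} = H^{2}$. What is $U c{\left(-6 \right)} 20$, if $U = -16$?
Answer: $2880$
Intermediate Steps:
$c{\left(H \right)} = - \frac{H^{2}}{4}$
$U c{\left(-6 \right)} 20 = - 16 \left(- \frac{\left(-6\right)^{2}}{4}\right) 20 = - 16 \left(\left(- \frac{1}{4}\right) 36\right) 20 = \left(-16\right) \left(-9\right) 20 = 144 \cdot 20 = 2880$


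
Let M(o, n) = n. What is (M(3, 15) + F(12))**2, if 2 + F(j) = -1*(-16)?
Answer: 841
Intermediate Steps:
F(j) = 14 (F(j) = -2 - 1*(-16) = -2 + 16 = 14)
(M(3, 15) + F(12))**2 = (15 + 14)**2 = 29**2 = 841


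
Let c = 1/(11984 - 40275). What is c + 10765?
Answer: 304552614/28291 ≈ 10765.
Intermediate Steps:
c = -1/28291 (c = 1/(-28291) = -1/28291 ≈ -3.5347e-5)
c + 10765 = -1/28291 + 10765 = 304552614/28291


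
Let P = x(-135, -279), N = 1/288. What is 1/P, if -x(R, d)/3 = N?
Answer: -96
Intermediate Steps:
N = 1/288 ≈ 0.0034722
x(R, d) = -1/96 (x(R, d) = -3*1/288 = -1/96)
P = -1/96 ≈ -0.010417
1/P = 1/(-1/96) = -96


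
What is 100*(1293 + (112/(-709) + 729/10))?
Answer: 96831110/709 ≈ 1.3657e+5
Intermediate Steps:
100*(1293 + (112/(-709) + 729/10)) = 100*(1293 + (112*(-1/709) + 729*(1/10))) = 100*(1293 + (-112/709 + 729/10)) = 100*(1293 + 515741/7090) = 100*(9683111/7090) = 96831110/709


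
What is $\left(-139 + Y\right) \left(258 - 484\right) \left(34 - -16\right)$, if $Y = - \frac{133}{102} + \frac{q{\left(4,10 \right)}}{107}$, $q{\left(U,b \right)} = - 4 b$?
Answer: $\frac{8674767050}{5457} \approx 1.5897 \cdot 10^{6}$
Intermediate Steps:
$Y = - \frac{18311}{10914}$ ($Y = - \frac{133}{102} + \frac{\left(-4\right) 10}{107} = \left(-133\right) \frac{1}{102} - \frac{40}{107} = - \frac{133}{102} - \frac{40}{107} = - \frac{18311}{10914} \approx -1.6778$)
$\left(-139 + Y\right) \left(258 - 484\right) \left(34 - -16\right) = \left(-139 - \frac{18311}{10914}\right) \left(258 - 484\right) \left(34 - -16\right) = \left(- \frac{1535357}{10914}\right) \left(-226\right) \left(34 + 16\right) = \frac{173495341}{5457} \cdot 50 = \frac{8674767050}{5457}$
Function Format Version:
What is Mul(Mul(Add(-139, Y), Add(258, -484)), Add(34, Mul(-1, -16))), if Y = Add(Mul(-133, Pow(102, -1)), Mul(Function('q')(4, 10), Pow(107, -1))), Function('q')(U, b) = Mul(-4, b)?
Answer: Rational(8674767050, 5457) ≈ 1.5897e+6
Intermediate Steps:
Y = Rational(-18311, 10914) (Y = Add(Mul(-133, Pow(102, -1)), Mul(Mul(-4, 10), Pow(107, -1))) = Add(Mul(-133, Rational(1, 102)), Mul(-40, Rational(1, 107))) = Add(Rational(-133, 102), Rational(-40, 107)) = Rational(-18311, 10914) ≈ -1.6778)
Mul(Mul(Add(-139, Y), Add(258, -484)), Add(34, Mul(-1, -16))) = Mul(Mul(Add(-139, Rational(-18311, 10914)), Add(258, -484)), Add(34, Mul(-1, -16))) = Mul(Mul(Rational(-1535357, 10914), -226), Add(34, 16)) = Mul(Rational(173495341, 5457), 50) = Rational(8674767050, 5457)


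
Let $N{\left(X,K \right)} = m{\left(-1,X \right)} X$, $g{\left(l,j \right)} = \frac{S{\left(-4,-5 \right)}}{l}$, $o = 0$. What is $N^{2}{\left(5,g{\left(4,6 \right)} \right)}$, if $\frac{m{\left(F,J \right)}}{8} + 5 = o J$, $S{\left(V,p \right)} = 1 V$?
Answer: $40000$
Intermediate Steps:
$S{\left(V,p \right)} = V$
$m{\left(F,J \right)} = -40$ ($m{\left(F,J \right)} = -40 + 8 \cdot 0 J = -40 + 8 \cdot 0 = -40 + 0 = -40$)
$g{\left(l,j \right)} = - \frac{4}{l}$
$N{\left(X,K \right)} = - 40 X$
$N^{2}{\left(5,g{\left(4,6 \right)} \right)} = \left(\left(-40\right) 5\right)^{2} = \left(-200\right)^{2} = 40000$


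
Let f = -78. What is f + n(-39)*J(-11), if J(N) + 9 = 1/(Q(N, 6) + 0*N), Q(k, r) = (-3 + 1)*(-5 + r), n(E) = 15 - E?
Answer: -591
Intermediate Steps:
Q(k, r) = 10 - 2*r (Q(k, r) = -2*(-5 + r) = 10 - 2*r)
J(N) = -19/2 (J(N) = -9 + 1/((10 - 2*6) + 0*N) = -9 + 1/((10 - 12) + 0) = -9 + 1/(-2 + 0) = -9 + 1/(-2) = -9 - 1/2 = -19/2)
f + n(-39)*J(-11) = -78 + (15 - 1*(-39))*(-19/2) = -78 + (15 + 39)*(-19/2) = -78 + 54*(-19/2) = -78 - 513 = -591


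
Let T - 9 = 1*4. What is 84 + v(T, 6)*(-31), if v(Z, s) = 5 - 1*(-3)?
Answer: -164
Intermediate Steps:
T = 13 (T = 9 + 1*4 = 9 + 4 = 13)
v(Z, s) = 8 (v(Z, s) = 5 + 3 = 8)
84 + v(T, 6)*(-31) = 84 + 8*(-31) = 84 - 248 = -164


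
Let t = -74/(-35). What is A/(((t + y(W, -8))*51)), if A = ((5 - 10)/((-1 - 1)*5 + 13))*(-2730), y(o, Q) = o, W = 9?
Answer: 159250/19839 ≈ 8.0271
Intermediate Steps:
t = 74/35 (t = -74*(-1/35) = 74/35 ≈ 2.1143)
A = 4550 (A = -5/(-2*5 + 13)*(-2730) = -5/(-10 + 13)*(-2730) = -5/3*(-2730) = 4550)
A/(((t + y(W, -8))*51)) = 4550/(((74/35 + 9)*51)) = 4550/(((389/35)*51)) = 4550/(19839/35) = 4550*(35/19839) = 159250/19839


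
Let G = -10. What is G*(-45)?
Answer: 450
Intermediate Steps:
G*(-45) = -10*(-45) = 450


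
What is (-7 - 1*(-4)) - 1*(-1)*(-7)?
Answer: -10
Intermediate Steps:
(-7 - 1*(-4)) - 1*(-1)*(-7) = (-7 + 4) + 1*(-7) = -3 - 7 = -10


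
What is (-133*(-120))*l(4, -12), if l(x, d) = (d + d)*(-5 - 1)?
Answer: 2298240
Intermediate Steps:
l(x, d) = -12*d (l(x, d) = (2*d)*(-6) = -12*d)
(-133*(-120))*l(4, -12) = (-133*(-120))*(-12*(-12)) = 15960*144 = 2298240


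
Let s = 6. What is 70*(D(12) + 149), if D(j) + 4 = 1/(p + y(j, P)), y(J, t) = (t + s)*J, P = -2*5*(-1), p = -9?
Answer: 1857520/183 ≈ 10150.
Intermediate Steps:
P = 10 (P = -10*(-1) = 10)
y(J, t) = J*(6 + t) (y(J, t) = (t + 6)*J = (6 + t)*J = J*(6 + t))
D(j) = -4 + 1/(-9 + 16*j) (D(j) = -4 + 1/(-9 + j*(6 + 10)) = -4 + 1/(-9 + j*16) = -4 + 1/(-9 + 16*j))
70*(D(12) + 149) = 70*((37 - 64*12)/(-9 + 16*12) + 149) = 70*((37 - 768)/(-9 + 192) + 149) = 70*(-731/183 + 149) = 70*(26536/183) = 1857520/183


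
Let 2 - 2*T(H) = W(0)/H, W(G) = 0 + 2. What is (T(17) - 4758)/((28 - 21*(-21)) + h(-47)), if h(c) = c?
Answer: -40435/3587 ≈ -11.273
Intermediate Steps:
W(G) = 2
T(H) = 1 - 1/H
(T(17) - 4758)/((28 - 21*(-21)) + h(-47)) = ((-1 + 17)/17 - 4758)/((28 - 21*(-21)) - 47) = ((1/17)*16 - 4758)/((28 + 441) - 47) = (16/17 - 4758)/(469 - 47) = -80870/17/422 = -80870/17*1/422 = -40435/3587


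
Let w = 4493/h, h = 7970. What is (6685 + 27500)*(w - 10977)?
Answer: -598115780889/1594 ≈ -3.7523e+8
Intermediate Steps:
w = 4493/7970 ≈ 0.56374
(6685 + 27500)*(w - 10977) = (6685 + 27500)*(4493/7970 - 10977) = 34185*(-87482197/7970) = -598115780889/1594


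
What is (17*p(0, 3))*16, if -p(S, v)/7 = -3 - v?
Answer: 11424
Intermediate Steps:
p(S, v) = 21 + 7*v (p(S, v) = -7*(-3 - v) = 21 + 7*v)
(17*p(0, 3))*16 = (17*(21 + 7*3))*16 = (17*(21 + 21))*16 = (17*42)*16 = 714*16 = 11424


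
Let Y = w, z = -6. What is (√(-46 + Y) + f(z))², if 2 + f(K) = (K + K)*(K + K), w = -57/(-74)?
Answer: (10508 + I*√247678)²/5476 ≈ 20119.0 + 1910.0*I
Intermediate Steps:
w = 57/74 (w = -57*(-1/74) = 57/74 ≈ 0.77027)
f(K) = -2 + 4*K² (f(K) = -2 + (K + K)*(K + K) = -2 + (2*K)*(2*K) = -2 + 4*K²)
Y = 57/74 ≈ 0.77027
(√(-46 + Y) + f(z))² = (√(-46 + 57/74) + (-2 + 4*(-6)²))² = (√(-3347/74) + (-2 + 4*36))² = (I*√247678/74 + (-2 + 144))² = (I*√247678/74 + 142)² = (142 + I*√247678/74)²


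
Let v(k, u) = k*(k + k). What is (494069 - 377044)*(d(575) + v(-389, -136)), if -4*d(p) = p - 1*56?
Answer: 141605984225/4 ≈ 3.5401e+10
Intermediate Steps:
v(k, u) = 2*k² (v(k, u) = k*(2*k) = 2*k²)
d(p) = 14 - p/4 (d(p) = -(p - 1*56)/4 = -(p - 56)/4 = -(-56 + p)/4 = 14 - p/4)
(494069 - 377044)*(d(575) + v(-389, -136)) = (494069 - 377044)*((14 - ¼*575) + 2*(-389)²) = 117025*((14 - 575/4) + 2*151321) = 117025*(-519/4 + 302642) = 117025*(1210049/4) = 141605984225/4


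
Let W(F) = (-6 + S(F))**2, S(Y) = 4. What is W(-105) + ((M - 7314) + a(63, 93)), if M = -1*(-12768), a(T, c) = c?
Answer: 5551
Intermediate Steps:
M = 12768
W(F) = 4 (W(F) = (-6 + 4)**2 = (-2)**2 = 4)
W(-105) + ((M - 7314) + a(63, 93)) = 4 + ((12768 - 7314) + 93) = 4 + (5454 + 93) = 4 + 5547 = 5551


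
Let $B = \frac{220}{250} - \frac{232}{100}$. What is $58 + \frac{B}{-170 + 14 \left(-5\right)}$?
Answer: $\frac{29003}{500} \approx 58.006$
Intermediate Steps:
$B = - \frac{36}{25}$ ($B = 220 \cdot \frac{1}{250} - \frac{58}{25} = \frac{22}{25} - \frac{58}{25} = - \frac{36}{25} \approx -1.44$)
$58 + \frac{B}{-170 + 14 \left(-5\right)} = 58 - \frac{36}{25 \left(-170 + 14 \left(-5\right)\right)} = 58 - \frac{36}{25 \left(-170 - 70\right)} = 58 - \frac{36}{25 \left(-240\right)} = 58 - - \frac{3}{500} = 58 + \frac{3}{500} = \frac{29003}{500}$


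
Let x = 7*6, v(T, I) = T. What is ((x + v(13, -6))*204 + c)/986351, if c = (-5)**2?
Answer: 11245/986351 ≈ 0.011401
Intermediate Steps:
x = 42
c = 25
((x + v(13, -6))*204 + c)/986351 = ((42 + 13)*204 + 25)/986351 = (55*204 + 25)*(1/986351) = (11220 + 25)*(1/986351) = 11245*(1/986351) = 11245/986351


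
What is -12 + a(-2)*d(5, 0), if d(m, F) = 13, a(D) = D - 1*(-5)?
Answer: 27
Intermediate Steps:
a(D) = 5 + D (a(D) = D + 5 = 5 + D)
-12 + a(-2)*d(5, 0) = -12 + (5 - 2)*13 = -12 + 3*13 = -12 + 39 = 27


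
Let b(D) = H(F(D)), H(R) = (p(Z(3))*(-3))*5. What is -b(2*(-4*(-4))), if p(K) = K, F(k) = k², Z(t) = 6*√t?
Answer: 90*√3 ≈ 155.88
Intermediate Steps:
H(R) = -90*√3 (H(R) = ((6*√3)*(-3))*5 = -18*√3*5 = -90*√3)
b(D) = -90*√3
-b(2*(-4*(-4))) = -(-90)*√3 = 90*√3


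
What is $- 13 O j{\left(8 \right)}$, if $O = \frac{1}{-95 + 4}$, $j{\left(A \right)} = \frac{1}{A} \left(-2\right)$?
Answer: $- \frac{1}{28} \approx -0.035714$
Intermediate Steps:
$j{\left(A \right)} = - \frac{2}{A}$
$O = - \frac{1}{91}$ ($O = \frac{1}{-91} = - \frac{1}{91} \approx -0.010989$)
$- 13 O j{\left(8 \right)} = \left(-13\right) \left(- \frac{1}{91}\right) \left(- \frac{2}{8}\right) = \frac{\left(-2\right) \frac{1}{8}}{7} = \frac{1}{7} \left(- \frac{1}{4}\right) = - \frac{1}{28}$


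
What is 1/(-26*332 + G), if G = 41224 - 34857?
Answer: -1/2265 ≈ -0.00044150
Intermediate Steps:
G = 6367
1/(-26*332 + G) = 1/(-26*332 + 6367) = 1/(-8632 + 6367) = 1/(-2265) = -1/2265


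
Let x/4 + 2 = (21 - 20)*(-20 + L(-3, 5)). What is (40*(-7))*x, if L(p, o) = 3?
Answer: 21280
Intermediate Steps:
x = -76 (x = -8 + 4*((21 - 20)*(-20 + 3)) = -8 + 4*(1*(-17)) = -8 + 4*(-17) = -8 - 68 = -76)
(40*(-7))*x = (40*(-7))*(-76) = -280*(-76) = 21280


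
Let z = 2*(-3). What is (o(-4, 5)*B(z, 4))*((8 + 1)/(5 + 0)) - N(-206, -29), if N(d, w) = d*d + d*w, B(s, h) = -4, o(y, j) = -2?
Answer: -241978/5 ≈ -48396.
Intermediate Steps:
z = -6
N(d, w) = d**2 + d*w
(o(-4, 5)*B(z, 4))*((8 + 1)/(5 + 0)) - N(-206, -29) = (-2*(-4))*((8 + 1)/(5 + 0)) - (-206)*(-206 - 29) = 8*(9/5) - (-206)*(-235) = 8*(9*(1/5)) - 1*48410 = 8*(9/5) - 48410 = 72/5 - 48410 = -241978/5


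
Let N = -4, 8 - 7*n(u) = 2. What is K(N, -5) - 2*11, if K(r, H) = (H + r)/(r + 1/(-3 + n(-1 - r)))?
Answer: -1339/67 ≈ -19.985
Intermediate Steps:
n(u) = 6/7 (n(u) = 8/7 - 1/7*2 = 8/7 - 2/7 = 6/7)
K(r, H) = (H + r)/(-7/15 + r) (K(r, H) = (H + r)/(r + 1/(-3 + 6/7)) = (H + r)/(r + 1/(-15/7)) = (H + r)/(r - 7/15) = (H + r)/(-7/15 + r))
K(N, -5) - 2*11 = 15*(-5 - 4)/(-7 + 15*(-4)) - 2*11 = 15*(-9)/(-7 - 60) - 22 = 15*(-9)/(-67) - 22 = 15*(-1/67)*(-9) - 22 = 135/67 - 22 = -1339/67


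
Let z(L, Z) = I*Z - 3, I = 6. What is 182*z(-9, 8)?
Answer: 8190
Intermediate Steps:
z(L, Z) = -3 + 6*Z (z(L, Z) = 6*Z - 3 = -3 + 6*Z)
182*z(-9, 8) = 182*(-3 + 6*8) = 182*(-3 + 48) = 182*45 = 8190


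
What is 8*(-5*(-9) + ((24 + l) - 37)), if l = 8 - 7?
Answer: 264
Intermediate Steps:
l = 1
8*(-5*(-9) + ((24 + l) - 37)) = 8*(-5*(-9) + ((24 + 1) - 37)) = 8*(45 + (25 - 37)) = 8*(45 - 12) = 8*33 = 264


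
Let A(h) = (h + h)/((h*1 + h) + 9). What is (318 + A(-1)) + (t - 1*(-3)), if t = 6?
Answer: 2287/7 ≈ 326.71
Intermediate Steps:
A(h) = 2*h/(9 + 2*h) (A(h) = (2*h)/((h + h) + 9) = (2*h)/(2*h + 9) = (2*h)/(9 + 2*h) = 2*h/(9 + 2*h))
(318 + A(-1)) + (t - 1*(-3)) = (318 + 2*(-1)/(9 + 2*(-1))) + (6 - 1*(-3)) = (318 + 2*(-1)/(9 - 2)) + (6 + 3) = (318 + 2*(-1)/7) + 9 = (318 + 2*(-1)*(1/7)) + 9 = (318 - 2/7) + 9 = 2224/7 + 9 = 2287/7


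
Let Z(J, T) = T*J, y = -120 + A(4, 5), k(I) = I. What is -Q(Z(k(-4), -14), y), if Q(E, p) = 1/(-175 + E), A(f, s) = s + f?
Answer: 1/119 ≈ 0.0084034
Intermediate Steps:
A(f, s) = f + s
y = -111 (y = -120 + (4 + 5) = -120 + 9 = -111)
Z(J, T) = J*T
-Q(Z(k(-4), -14), y) = -1/(-175 - 4*(-14)) = -1/(-175 + 56) = -1/(-119) = -1*(-1/119) = 1/119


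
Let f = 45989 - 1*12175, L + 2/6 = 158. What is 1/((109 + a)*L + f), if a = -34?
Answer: 1/45639 ≈ 2.1911e-5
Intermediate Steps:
L = 473/3 (L = -⅓ + 158 = 473/3 ≈ 157.67)
f = 33814 (f = 45989 - 12175 = 33814)
1/((109 + a)*L + f) = 1/((109 - 34)*(473/3) + 33814) = 1/(75*(473/3) + 33814) = 1/(11825 + 33814) = 1/45639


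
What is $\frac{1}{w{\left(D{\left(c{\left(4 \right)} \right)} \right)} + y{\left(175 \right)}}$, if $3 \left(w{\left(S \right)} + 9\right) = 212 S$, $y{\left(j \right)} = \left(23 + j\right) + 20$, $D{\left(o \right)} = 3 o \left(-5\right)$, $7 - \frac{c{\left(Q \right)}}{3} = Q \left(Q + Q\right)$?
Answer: $\frac{1}{79709} \approx 1.2546 \cdot 10^{-5}$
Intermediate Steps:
$c{\left(Q \right)} = 21 - 6 Q^{2}$ ($c{\left(Q \right)} = 21 - 3 Q \left(Q + Q\right) = 21 - 3 Q 2 Q = 21 - 3 \cdot 2 Q^{2} = 21 - 6 Q^{2}$)
$D{\left(o \right)} = - 15 o$
$y{\left(j \right)} = 43 + j$
$w{\left(S \right)} = -9 + \frac{212 S}{3}$
$\frac{1}{w{\left(D{\left(c{\left(4 \right)} \right)} \right)} + y{\left(175 \right)}} = \frac{1}{\left(-9 + \frac{212 \left(- 15 \left(21 - 6 \cdot 4^{2}\right)\right)}{3}\right) + \left(43 + 175\right)} = \frac{1}{\left(-9 + \frac{212 \left(- 15 \left(21 - 96\right)\right)}{3}\right) + 218} = \frac{1}{\left(-9 + \frac{212 \left(\left(-15\right) \left(-75\right)\right)}{3}\right) + 218} = \frac{1}{\left(-9 + \frac{212}{3} \cdot 1125\right) + 218} = \frac{1}{\left(-9 + 79500\right) + 218} = \frac{1}{79491 + 218} = \frac{1}{79709}$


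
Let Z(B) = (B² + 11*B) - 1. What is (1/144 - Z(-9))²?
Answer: 7491169/20736 ≈ 361.26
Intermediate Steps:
Z(B) = -1 + B² + 11*B
(1/144 - Z(-9))² = (1/144 - (-1 + (-9)² + 11*(-9)))² = (1/144 - (-1 + 81 - 99))² = (1/144 - 1*(-19))² = (1/144 + 19)² = (2737/144)² = 7491169/20736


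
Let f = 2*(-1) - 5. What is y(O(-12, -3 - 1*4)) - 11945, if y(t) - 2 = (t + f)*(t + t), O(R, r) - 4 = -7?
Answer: -11883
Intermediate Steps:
O(R, r) = -3 (O(R, r) = 4 - 7 = -3)
f = -7 (f = -2 - 5 = -7)
y(t) = 2 + 2*t*(-7 + t) (y(t) = 2 + (t - 7)*(t + t) = 2 + (-7 + t)*(2*t) = 2 + 2*t*(-7 + t))
y(O(-12, -3 - 1*4)) - 11945 = (2 - 14*(-3) + 2*(-3)**2) - 11945 = (2 + 42 + 2*9) - 11945 = (2 + 42 + 18) - 11945 = 62 - 11945 = -11883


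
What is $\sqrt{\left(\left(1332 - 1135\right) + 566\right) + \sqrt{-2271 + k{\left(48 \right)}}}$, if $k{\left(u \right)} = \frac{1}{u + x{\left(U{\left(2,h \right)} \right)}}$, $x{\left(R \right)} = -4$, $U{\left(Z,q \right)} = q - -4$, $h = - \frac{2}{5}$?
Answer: $\frac{\sqrt{369292 + 22 i \sqrt{1099153}}}{22} \approx 27.636 + 0.86219 i$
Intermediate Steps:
$h = - \frac{2}{5}$ ($h = \left(-2\right) \frac{1}{5} = - \frac{2}{5} \approx -0.4$)
$U{\left(Z,q \right)} = 4 + q$ ($U{\left(Z,q \right)} = q + 4 = 4 + q$)
$k{\left(u \right)} = \frac{1}{-4 + u}$ ($k{\left(u \right)} = \frac{1}{u - 4} = \frac{1}{-4 + u}$)
$\sqrt{\left(\left(1332 - 1135\right) + 566\right) + \sqrt{-2271 + k{\left(48 \right)}}} = \sqrt{\left(\left(1332 - 1135\right) + 566\right) + \sqrt{-2271 + \frac{1}{-4 + 48}}} = \sqrt{\left(197 + 566\right) + \sqrt{-2271 + \frac{1}{44}}} = \sqrt{763 + \sqrt{-2271 + \frac{1}{44}}} = \sqrt{763 + \sqrt{- \frac{99923}{44}}} = \sqrt{763 + \frac{i \sqrt{1099153}}{22}}$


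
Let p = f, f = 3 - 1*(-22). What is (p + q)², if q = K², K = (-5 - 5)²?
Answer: 100500625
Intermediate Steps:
K = 100 (K = (-10)² = 100)
f = 25 (f = 3 + 22 = 25)
q = 10000 (q = 100² = 10000)
p = 25
(p + q)² = (25 + 10000)² = 10025² = 100500625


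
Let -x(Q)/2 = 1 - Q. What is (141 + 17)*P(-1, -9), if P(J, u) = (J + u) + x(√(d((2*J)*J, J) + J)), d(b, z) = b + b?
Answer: -1896 + 316*√3 ≈ -1348.7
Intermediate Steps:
d(b, z) = 2*b
x(Q) = -2 + 2*Q (x(Q) = -2*(1 - Q) = -2 + 2*Q)
P(J, u) = -2 + J + u + 2*√(J + 4*J²) (P(J, u) = (J + u) + (-2 + 2*√(2*((2*J)*J) + J)) = (J + u) + (-2 + 2*√(2*(2*J²) + J)) = (J + u) + (-2 + 2*√(4*J² + J)) = (J + u) + (-2 + 2*√(J + 4*J²)) = -2 + J + u + 2*√(J + 4*J²))
(141 + 17)*P(-1, -9) = (141 + 17)*(-2 - 1 - 9 + 2*√(-(1 + 4*(-1)))) = 158*(-2 - 1 - 9 + 2*√(-(1 - 4))) = 158*(-2 - 1 - 9 + 2*√(-1*(-3))) = 158*(-2 - 1 - 9 + 2*√3) = 158*(-12 + 2*√3) = -1896 + 316*√3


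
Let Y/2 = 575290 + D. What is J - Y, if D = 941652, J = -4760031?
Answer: -7793915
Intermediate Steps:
Y = 3033884 (Y = 2*(575290 + 941652) = 2*1516942 = 3033884)
J - Y = -4760031 - 1*3033884 = -4760031 - 3033884 = -7793915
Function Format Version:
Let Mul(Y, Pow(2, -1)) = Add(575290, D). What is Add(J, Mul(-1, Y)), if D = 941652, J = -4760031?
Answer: -7793915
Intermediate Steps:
Y = 3033884 (Y = Mul(2, Add(575290, 941652)) = Mul(2, 1516942) = 3033884)
Add(J, Mul(-1, Y)) = Add(-4760031, Mul(-1, 3033884)) = Add(-4760031, -3033884) = -7793915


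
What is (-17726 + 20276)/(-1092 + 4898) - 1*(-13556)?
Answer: 25798343/1903 ≈ 13557.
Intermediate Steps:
(-17726 + 20276)/(-1092 + 4898) - 1*(-13556) = 2550/3806 + 13556 = 2550*(1/3806) + 13556 = 1275/1903 + 13556 = 25798343/1903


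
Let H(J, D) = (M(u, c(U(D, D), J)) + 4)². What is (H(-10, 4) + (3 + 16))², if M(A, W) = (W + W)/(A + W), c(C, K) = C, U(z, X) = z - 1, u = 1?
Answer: 38809/16 ≈ 2425.6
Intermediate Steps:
U(z, X) = -1 + z
M(A, W) = 2*W/(A + W) (M(A, W) = (2*W)/(A + W) = 2*W/(A + W))
H(J, D) = (4 + 2*(-1 + D)/D)² (H(J, D) = (2*(-1 + D)/(1 + (-1 + D)) + 4)² = (2*(-1 + D)/D + 4)² = (4 + 2*(-1 + D)/D)²)
(H(-10, 4) + (3 + 16))² = (4*(-1 + 3*4)²/4² + (3 + 16))² = (4*(1/16)*(-1 + 12)² + 19)² = (4*(1/16)*11² + 19)² = (4*(1/16)*121 + 19)² = (121/4 + 19)² = (197/4)² = 38809/16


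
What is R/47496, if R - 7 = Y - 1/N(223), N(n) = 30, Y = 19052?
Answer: 571769/1424880 ≈ 0.40128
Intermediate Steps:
R = 571769/30 (R = 7 + (19052 - 1/30) = 7 + 571559/30 = 571769/30 ≈ 19059.)
R/47496 = (571769/30)/47496 = (571769/30)*(1/47496) = 571769/1424880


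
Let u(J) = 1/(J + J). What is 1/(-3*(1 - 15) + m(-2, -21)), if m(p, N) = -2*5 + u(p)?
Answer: 4/127 ≈ 0.031496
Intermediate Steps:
u(J) = 1/(2*J)
m(p, N) = -10 + 1/(2*p) (m(p, N) = -2*5 + 1/(2*p) = -10 + 1/(2*p))
1/(-3*(1 - 15) + m(-2, -21)) = 1/(-3*(1 - 15) + (-10 + (½)/(-2))) = 1/(-3*(-14) + (-10 + (½)*(-½))) = 1/(42 + (-10 - ¼)) = 1/(42 - 41/4) = 1/(127/4) = 4/127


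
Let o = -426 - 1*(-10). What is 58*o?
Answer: -24128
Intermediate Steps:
o = -416 (o = -426 + 10 = -416)
58*o = 58*(-416) = -24128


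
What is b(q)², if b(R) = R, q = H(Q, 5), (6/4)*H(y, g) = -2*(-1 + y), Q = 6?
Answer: 400/9 ≈ 44.444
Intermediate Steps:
H(y, g) = 4/3 - 4*y/3 (H(y, g) = 2*(-2*(-1 + y))/3 = 2*(2 - 2*y)/3 = 4/3 - 4*y/3)
q = -20/3 (q = 4/3 - 4/3*6 = 4/3 - 8 = -20/3 ≈ -6.6667)
b(q)² = (-20/3)² = 400/9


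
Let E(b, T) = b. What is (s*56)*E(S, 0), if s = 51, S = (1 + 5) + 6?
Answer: 34272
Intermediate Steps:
S = 12 (S = 6 + 6 = 12)
(s*56)*E(S, 0) = (51*56)*12 = 2856*12 = 34272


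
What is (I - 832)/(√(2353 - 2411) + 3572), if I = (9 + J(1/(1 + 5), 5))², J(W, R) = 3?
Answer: -1228768/6379621 + 344*I*√58/6379621 ≈ -0.19261 + 0.00041066*I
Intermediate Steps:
I = 144 (I = (9 + 3)² = 12² = 144)
(I - 832)/(√(2353 - 2411) + 3572) = (144 - 832)/(√(2353 - 2411) + 3572) = -688/(√(-58) + 3572) = -688/(I*√58 + 3572) = -688/(3572 + I*√58)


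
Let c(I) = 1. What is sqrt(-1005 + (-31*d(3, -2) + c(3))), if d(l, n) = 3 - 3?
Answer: 2*I*sqrt(251) ≈ 31.686*I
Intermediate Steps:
d(l, n) = 0
sqrt(-1005 + (-31*d(3, -2) + c(3))) = sqrt(-1005 + (-31*0 + 1)) = sqrt(-1005 + (0 + 1)) = sqrt(-1005 + 1) = sqrt(-1004) = 2*I*sqrt(251)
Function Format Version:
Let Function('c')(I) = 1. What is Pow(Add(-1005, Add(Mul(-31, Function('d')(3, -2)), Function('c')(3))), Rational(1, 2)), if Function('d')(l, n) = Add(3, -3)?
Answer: Mul(2, I, Pow(251, Rational(1, 2))) ≈ Mul(31.686, I)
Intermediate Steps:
Function('d')(l, n) = 0
Pow(Add(-1005, Add(Mul(-31, Function('d')(3, -2)), Function('c')(3))), Rational(1, 2)) = Pow(Add(-1005, Add(Mul(-31, 0), 1)), Rational(1, 2)) = Pow(Add(-1005, Add(0, 1)), Rational(1, 2)) = Pow(Add(-1005, 1), Rational(1, 2)) = Pow(-1004, Rational(1, 2)) = Mul(2, I, Pow(251, Rational(1, 2)))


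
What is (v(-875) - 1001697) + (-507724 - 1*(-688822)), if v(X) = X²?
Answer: -54974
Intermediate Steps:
(v(-875) - 1001697) + (-507724 - 1*(-688822)) = ((-875)² - 1001697) + (-507724 - 1*(-688822)) = (765625 - 1001697) + (-507724 + 688822) = -236072 + 181098 = -54974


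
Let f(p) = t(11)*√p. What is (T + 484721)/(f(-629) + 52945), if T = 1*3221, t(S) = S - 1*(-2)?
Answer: 12917044595/1401639663 - 3171623*I*√629/1401639663 ≈ 9.2157 - 0.056751*I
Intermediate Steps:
t(S) = 2 + S (t(S) = S + 2 = 2 + S)
T = 3221
f(p) = 13*√p (f(p) = (2 + 11)*√p = 13*√p)
(T + 484721)/(f(-629) + 52945) = (3221 + 484721)/(13*√(-629) + 52945) = 487942/(13*(I*√629) + 52945) = 487942/(13*I*√629 + 52945) = 487942/(52945 + 13*I*√629)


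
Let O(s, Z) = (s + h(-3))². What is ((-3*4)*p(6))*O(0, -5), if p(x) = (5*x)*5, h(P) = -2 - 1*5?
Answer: -88200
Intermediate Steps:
h(P) = -7 (h(P) = -2 - 5 = -7)
p(x) = 25*x
O(s, Z) = (-7 + s)² (O(s, Z) = (s - 7)² = (-7 + s)²)
((-3*4)*p(6))*O(0, -5) = ((-3*4)*(25*6))*(-7 + 0)² = -12*150*(-7)² = -1800*49 = -88200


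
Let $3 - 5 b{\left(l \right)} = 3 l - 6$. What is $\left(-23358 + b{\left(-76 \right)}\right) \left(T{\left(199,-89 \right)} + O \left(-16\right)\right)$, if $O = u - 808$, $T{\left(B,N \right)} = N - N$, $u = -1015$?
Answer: $- \frac{3399617904}{5} \approx -6.7992 \cdot 10^{8}$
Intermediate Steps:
$T{\left(B,N \right)} = 0$
$O = -1823$ ($O = -1015 - 808 = -1823$)
$b{\left(l \right)} = \frac{9}{5} - \frac{3 l}{5}$ ($b{\left(l \right)} = \frac{3}{5} - \frac{3 l - 6}{5} = \frac{3}{5} - \frac{-6 + 3 l}{5} = \frac{3}{5} - \left(- \frac{6}{5} + \frac{3 l}{5}\right) = \frac{9}{5} - \frac{3 l}{5}$)
$\left(-23358 + b{\left(-76 \right)}\right) \left(T{\left(199,-89 \right)} + O \left(-16\right)\right) = \left(-23358 + \left(\frac{9}{5} - - \frac{228}{5}\right)\right) \left(0 - -29168\right) = \left(-23358 + \left(\frac{9}{5} + \frac{228}{5}\right)\right) \left(0 + 29168\right) = \left(-23358 + \frac{237}{5}\right) 29168 = \left(- \frac{116553}{5}\right) 29168 = - \frac{3399617904}{5}$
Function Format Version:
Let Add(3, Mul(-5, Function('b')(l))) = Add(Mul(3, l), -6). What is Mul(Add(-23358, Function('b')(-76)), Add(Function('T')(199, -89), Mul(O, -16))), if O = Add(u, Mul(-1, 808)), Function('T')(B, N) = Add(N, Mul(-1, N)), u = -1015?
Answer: Rational(-3399617904, 5) ≈ -6.7992e+8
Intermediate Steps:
Function('T')(B, N) = 0
O = -1823 (O = Add(-1015, Mul(-1, 808)) = Add(-1015, -808) = -1823)
Function('b')(l) = Add(Rational(9, 5), Mul(Rational(-3, 5), l)) (Function('b')(l) = Add(Rational(3, 5), Mul(Rational(-1, 5), Add(Mul(3, l), -6))) = Add(Rational(3, 5), Mul(Rational(-1, 5), Add(-6, Mul(3, l)))) = Add(Rational(3, 5), Add(Rational(6, 5), Mul(Rational(-3, 5), l))) = Add(Rational(9, 5), Mul(Rational(-3, 5), l)))
Mul(Add(-23358, Function('b')(-76)), Add(Function('T')(199, -89), Mul(O, -16))) = Mul(Add(-23358, Add(Rational(9, 5), Mul(Rational(-3, 5), -76))), Add(0, Mul(-1823, -16))) = Mul(Add(-23358, Add(Rational(9, 5), Rational(228, 5))), Add(0, 29168)) = Mul(Add(-23358, Rational(237, 5)), 29168) = Mul(Rational(-116553, 5), 29168) = Rational(-3399617904, 5)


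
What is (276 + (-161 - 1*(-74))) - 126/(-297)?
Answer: 6251/33 ≈ 189.42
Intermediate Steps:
(276 + (-161 - 1*(-74))) - 126/(-297) = (276 + (-161 + 74)) - 126*(-1/297) = (276 - 87) + 14/33 = 189 + 14/33 = 6251/33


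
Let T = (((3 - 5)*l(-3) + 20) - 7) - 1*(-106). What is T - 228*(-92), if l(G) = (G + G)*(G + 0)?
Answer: 21059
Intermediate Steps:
l(G) = 2*G² (l(G) = (2*G)*G = 2*G²)
T = 83 (T = (((3 - 5)*(2*(-3)²) + 20) - 7) - 1*(-106) = ((-4*9 + 20) - 7) + 106 = ((-2*18 + 20) - 7) + 106 = ((-36 + 20) - 7) + 106 = (-16 - 7) + 106 = -23 + 106 = 83)
T - 228*(-92) = 83 - 228*(-92) = 83 + 20976 = 21059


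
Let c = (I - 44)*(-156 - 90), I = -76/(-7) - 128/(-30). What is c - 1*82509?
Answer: -2639191/35 ≈ -75406.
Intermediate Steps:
I = 1588/105 (I = -76*(-1/7) - 128*(-1/30) = 76/7 + 64/15 = 1588/105 ≈ 15.124)
c = 248624/35 (c = (1588/105 - 44)*(-156 - 90) = -3032/105*(-246) = 248624/35 ≈ 7103.5)
c - 1*82509 = 248624/35 - 1*82509 = 248624/35 - 82509 = -2639191/35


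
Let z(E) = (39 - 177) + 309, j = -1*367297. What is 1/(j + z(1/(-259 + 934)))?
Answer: -1/367126 ≈ -2.7239e-6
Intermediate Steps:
j = -367297
z(E) = 171 (z(E) = -138 + 309 = 171)
1/(j + z(1/(-259 + 934))) = 1/(-367297 + 171) = 1/(-367126) = -1/367126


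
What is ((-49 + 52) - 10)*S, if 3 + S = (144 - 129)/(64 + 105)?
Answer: 3444/169 ≈ 20.379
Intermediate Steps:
S = -492/169 (S = -3 + (144 - 129)/(64 + 105) = -3 + 15/169 = -492/169 ≈ -2.9112)
((-49 + 52) - 10)*S = ((-49 + 52) - 10)*(-492/169) = (3 - 10)*(-492/169) = -7*(-492/169) = 3444/169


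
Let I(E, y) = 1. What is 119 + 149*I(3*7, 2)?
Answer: 268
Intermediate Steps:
119 + 149*I(3*7, 2) = 119 + 149*1 = 119 + 149 = 268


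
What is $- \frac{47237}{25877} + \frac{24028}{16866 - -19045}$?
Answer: $- \frac{1074555351}{929268947} \approx -1.1563$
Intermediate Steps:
$- \frac{47237}{25877} + \frac{24028}{16866 - -19045} = \left(-47237\right) \frac{1}{25877} + \frac{24028}{16866 + 19045} = - \frac{47237}{25877} + \frac{24028}{35911} = - \frac{1074555351}{929268947}$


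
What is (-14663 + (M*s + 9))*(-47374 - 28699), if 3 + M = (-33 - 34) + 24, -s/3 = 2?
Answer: 1093777594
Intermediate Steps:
s = -6 (s = -3*2 = -6)
M = -46 (M = -3 + ((-33 - 34) + 24) = -3 + (-67 + 24) = -3 - 43 = -46)
(-14663 + (M*s + 9))*(-47374 - 28699) = (-14663 + (-46*(-6) + 9))*(-47374 - 28699) = (-14663 + (276 + 9))*(-76073) = (-14663 + 285)*(-76073) = -14378*(-76073) = 1093777594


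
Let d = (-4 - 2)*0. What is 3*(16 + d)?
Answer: 48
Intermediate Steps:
d = 0 (d = -6*0 = 0)
3*(16 + d) = 3*(16 + 0) = 3*16 = 48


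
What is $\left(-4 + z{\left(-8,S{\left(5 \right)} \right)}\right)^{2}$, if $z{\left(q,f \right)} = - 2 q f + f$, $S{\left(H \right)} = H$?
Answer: $6561$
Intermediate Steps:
$z{\left(q,f \right)} = f - 2 f q$ ($z{\left(q,f \right)} = - 2 f q + f = f - 2 f q$)
$\left(-4 + z{\left(-8,S{\left(5 \right)} \right)}\right)^{2} = \left(-4 + 5 \left(1 - -16\right)\right)^{2} = \left(-4 + 5 \left(1 + 16\right)\right)^{2} = \left(-4 + 5 \cdot 17\right)^{2} = \left(-4 + 85\right)^{2} = 81^{2} = 6561$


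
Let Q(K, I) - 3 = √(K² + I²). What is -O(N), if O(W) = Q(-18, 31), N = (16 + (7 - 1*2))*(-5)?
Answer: -3 - √1285 ≈ -38.847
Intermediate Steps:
N = -105 (N = (16 + (7 - 2))*(-5) = (16 + 5)*(-5) = 21*(-5) = -105)
Q(K, I) = 3 + √(I² + K²) (Q(K, I) = 3 + √(K² + I²) = 3 + √(I² + K²))
O(W) = 3 + √1285 (O(W) = 3 + √(31² + (-18)²) = 3 + √(961 + 324) = 3 + √1285)
-O(N) = -(3 + √1285) = -3 - √1285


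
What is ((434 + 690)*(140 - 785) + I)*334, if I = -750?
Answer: -242393820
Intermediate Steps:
((434 + 690)*(140 - 785) + I)*334 = ((434 + 690)*(140 - 785) - 750)*334 = (1124*(-645) - 750)*334 = (-724980 - 750)*334 = -725730*334 = -242393820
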